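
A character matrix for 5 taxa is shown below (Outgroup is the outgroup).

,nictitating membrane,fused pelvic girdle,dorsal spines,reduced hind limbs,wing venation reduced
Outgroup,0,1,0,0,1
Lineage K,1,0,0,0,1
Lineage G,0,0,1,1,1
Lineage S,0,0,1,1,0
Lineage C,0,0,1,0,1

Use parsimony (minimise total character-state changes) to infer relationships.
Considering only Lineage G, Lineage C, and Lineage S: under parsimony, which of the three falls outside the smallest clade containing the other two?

Lineage C

Character polarity is set by the outgroup: the derived state is whichever differs from the outgroup's state, so for fused pelvic girdle, wing venation reduced the derived state is '0', and for the remaining characters it is '1'.
nictitating membrane: derived state '1' in Lineage K only — an autapomorphy, so it tells us nothing about relationships among taxa.
All ingroup taxa share the derived state '0' for fused pelvic girdle; it defines the ingroup but does not resolve relationships within it.
dorsal spines (derived state '1') is shared by Lineage C, Lineage G, and Lineage S — a synapomorphy uniting that clade.
reduced hind limbs (derived state '1') is shared by Lineage G and Lineage S — a synapomorphy uniting that clade.
wing venation reduced (derived state '0') is unique to Lineage S (autapomorphy; uninformative for grouping).
Most parsimonious ingroup topology: (Lineage K,((Lineage G,Lineage S),Lineage C)).
Lineage S and Lineage G share a more recent common ancestor with each other than either does with Lineage C, so Lineage C is the least closely related of the three.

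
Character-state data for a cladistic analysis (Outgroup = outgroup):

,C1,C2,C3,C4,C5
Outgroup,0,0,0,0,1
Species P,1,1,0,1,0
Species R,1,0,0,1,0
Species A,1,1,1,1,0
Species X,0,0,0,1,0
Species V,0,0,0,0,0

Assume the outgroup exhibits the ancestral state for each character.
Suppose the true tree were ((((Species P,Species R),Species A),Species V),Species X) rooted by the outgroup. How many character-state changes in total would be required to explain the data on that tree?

7

Map each character onto ((((Species P,Species R),Species A),Species V),Species X) (rooted by Outgroup) and count the minimum state changes it requires (Fitch parsimony):
C1: 1; C2: 2; C3: 1; C4: 2; C5: 1.
Total tree length = 7.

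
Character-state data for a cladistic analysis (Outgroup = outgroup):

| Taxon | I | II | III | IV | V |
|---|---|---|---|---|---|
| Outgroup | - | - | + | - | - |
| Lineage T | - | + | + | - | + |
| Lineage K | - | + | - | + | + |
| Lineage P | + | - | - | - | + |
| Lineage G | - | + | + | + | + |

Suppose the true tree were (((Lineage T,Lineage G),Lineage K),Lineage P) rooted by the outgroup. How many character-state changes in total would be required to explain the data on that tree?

Map each character onto (((Lineage T,Lineage G),Lineage K),Lineage P) (rooted by Outgroup) and count the minimum state changes it requires (Fitch parsimony):
I: 1; II: 1; III: 2; IV: 2; V: 1.
Total tree length = 7.

7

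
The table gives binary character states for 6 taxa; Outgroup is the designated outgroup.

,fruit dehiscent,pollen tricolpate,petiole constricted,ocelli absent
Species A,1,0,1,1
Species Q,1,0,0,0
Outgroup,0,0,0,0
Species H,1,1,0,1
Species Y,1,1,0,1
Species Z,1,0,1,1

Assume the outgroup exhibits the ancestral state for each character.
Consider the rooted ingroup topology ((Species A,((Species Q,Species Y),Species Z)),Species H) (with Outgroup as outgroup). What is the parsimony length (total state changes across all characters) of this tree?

7

Map each character onto ((Species A,((Species Q,Species Y),Species Z)),Species H) (rooted by Outgroup) and count the minimum state changes it requires (Fitch parsimony):
fruit dehiscent: 1; pollen tricolpate: 2; petiole constricted: 2; ocelli absent: 2.
Total tree length = 7.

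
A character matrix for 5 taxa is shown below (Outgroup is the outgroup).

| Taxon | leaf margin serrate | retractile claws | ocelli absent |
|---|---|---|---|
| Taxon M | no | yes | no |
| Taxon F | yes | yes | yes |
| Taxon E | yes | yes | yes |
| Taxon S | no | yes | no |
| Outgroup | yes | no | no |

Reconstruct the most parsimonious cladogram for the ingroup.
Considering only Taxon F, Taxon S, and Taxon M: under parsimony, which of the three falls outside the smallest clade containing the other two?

Character polarity is set by the outgroup: the derived state is whichever differs from the outgroup's state, so for leaf margin serrate the derived state is 'no', and for the remaining characters it is 'yes'.
leaf margin serrate: derived state 'no' in Taxon M and Taxon S only — synapomorphy for {Taxon M, Taxon S}.
retractile claws (derived state 'yes') is shared by all ingroup taxa — unites the whole ingroup.
ocelli absent: derived state 'yes' in Taxon E and Taxon F only — synapomorphy for {Taxon E, Taxon F}.
Most parsimonious ingroup topology: ((Taxon F,Taxon E),(Taxon S,Taxon M)).
Taxon S and Taxon M share a more recent common ancestor with each other than either does with Taxon F, so Taxon F is the least closely related of the three.

Taxon F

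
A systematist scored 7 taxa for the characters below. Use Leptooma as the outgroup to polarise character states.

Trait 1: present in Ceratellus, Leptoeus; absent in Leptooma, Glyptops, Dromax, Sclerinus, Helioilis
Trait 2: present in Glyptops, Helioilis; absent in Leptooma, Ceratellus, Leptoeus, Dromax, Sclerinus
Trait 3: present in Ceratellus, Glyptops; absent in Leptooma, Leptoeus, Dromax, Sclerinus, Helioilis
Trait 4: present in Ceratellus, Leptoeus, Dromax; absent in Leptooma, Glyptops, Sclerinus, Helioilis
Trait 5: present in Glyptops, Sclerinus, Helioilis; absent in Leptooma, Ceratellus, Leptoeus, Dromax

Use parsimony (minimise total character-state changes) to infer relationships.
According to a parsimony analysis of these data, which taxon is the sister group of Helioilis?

Glyptops

The outgroup has state 'absent' for every character, so 'present' is the derived state throughout.
Trait 1 (derived state 'present') is shared by Ceratellus and Leptoeus — a synapomorphy uniting that clade.
Trait 2: derived state 'present' in Glyptops and Helioilis only — synapomorphy for {Glyptops, Helioilis}.
Trait 3 groups Ceratellus and Glyptops, which is incompatible with the clades supported by the remaining characters; treating it as convergent (homoplasy) costs fewer steps than any alternative tree.
Trait 4: derived state 'present' in Ceratellus, Dromax, and Leptoeus only — synapomorphy for {Ceratellus, Dromax, Leptoeus}.
Only Glyptops, Helioilis, and Sclerinus show the derived state 'present' for Trait 5, supporting them as a clade.
Most parsimonious ingroup topology: (((Ceratellus,Leptoeus),Dromax),((Glyptops,Helioilis),Sclerinus)).
Helioilis and Glyptops form a cherry on this tree, so they are sister taxa.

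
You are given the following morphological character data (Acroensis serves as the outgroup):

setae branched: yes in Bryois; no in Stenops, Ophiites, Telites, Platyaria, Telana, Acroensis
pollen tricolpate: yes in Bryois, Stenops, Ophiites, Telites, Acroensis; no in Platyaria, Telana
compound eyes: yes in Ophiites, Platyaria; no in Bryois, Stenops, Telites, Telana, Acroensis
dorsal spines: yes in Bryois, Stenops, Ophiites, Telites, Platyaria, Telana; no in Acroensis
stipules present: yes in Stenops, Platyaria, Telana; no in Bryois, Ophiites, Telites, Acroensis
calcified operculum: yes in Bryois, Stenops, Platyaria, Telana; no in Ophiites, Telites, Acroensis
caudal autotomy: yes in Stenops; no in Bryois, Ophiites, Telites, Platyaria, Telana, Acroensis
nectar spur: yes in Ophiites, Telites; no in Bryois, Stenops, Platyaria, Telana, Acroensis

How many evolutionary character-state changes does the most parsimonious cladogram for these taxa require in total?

Character polarity is set by the outgroup: the derived state is whichever differs from the outgroup's state, so for pollen tricolpate the derived state is 'no', and for the remaining characters it is 'yes'.
setae branched: derived state 'yes' in Bryois only — an autapomorphy, so it tells us nothing about relationships among taxa.
pollen tricolpate: derived state 'no' in Platyaria and Telana only — synapomorphy for {Platyaria, Telana}.
compound eyes (state 'yes') occurs in Ophiites and Platyaria but conflicts with the nesting implied by the other characters — most parsimoniously interpreted as homoplasy.
dorsal spines (derived state 'yes') is shared by all ingroup taxa — unites the whole ingroup.
stipules present: derived state 'yes' in Platyaria, Stenops, and Telana only — synapomorphy for {Platyaria, Stenops, Telana}.
Only Bryois, Platyaria, Stenops, and Telana show the derived state 'yes' for calcified operculum, supporting them as a clade.
caudal autotomy (derived state 'yes') is unique to Stenops (autapomorphy; uninformative for grouping).
nectar spur (derived state 'yes') is shared by Ophiites and Telites — a synapomorphy uniting that clade.
Most parsimonious ingroup topology: ((Telites,Ophiites),((Stenops,(Platyaria,Telana)),Bryois)).
Changes per character on this tree: setae branched: 1; pollen tricolpate: 1; compound eyes: 2; dorsal spines: 1; stipules present: 1; calcified operculum: 1; caudal autotomy: 1; nectar spur: 1.
Total = 9.

9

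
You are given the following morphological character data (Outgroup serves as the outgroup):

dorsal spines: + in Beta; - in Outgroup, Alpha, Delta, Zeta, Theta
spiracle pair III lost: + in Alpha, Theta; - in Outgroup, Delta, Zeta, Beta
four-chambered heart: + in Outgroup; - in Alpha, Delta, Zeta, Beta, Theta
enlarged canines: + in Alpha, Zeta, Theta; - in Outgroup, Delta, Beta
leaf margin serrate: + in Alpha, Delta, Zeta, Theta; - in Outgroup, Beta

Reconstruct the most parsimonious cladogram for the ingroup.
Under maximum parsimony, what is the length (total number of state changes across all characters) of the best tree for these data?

5

Character polarity is set by the outgroup: the derived state is whichever differs from the outgroup's state, so for four-chambered heart the derived state is '-', and for the remaining characters it is '+'.
dorsal spines: derived state '+' in Beta only — an autapomorphy, so it tells us nothing about relationships among taxa.
Only Alpha and Theta show the derived state '+' for spiracle pair III lost, supporting them as a clade.
four-chambered heart (derived state '-') is shared by all ingroup taxa — unites the whole ingroup.
enlarged canines: derived state '+' in Alpha, Theta, and Zeta only — synapomorphy for {Alpha, Theta, Zeta}.
leaf margin serrate: derived state '+' in Alpha, Delta, Theta, and Zeta only — synapomorphy for {Alpha, Delta, Theta, Zeta}.
Most parsimonious ingroup topology: ((((Alpha,Theta),Zeta),Delta),Beta).
Changes per character on this tree: dorsal spines: 1; spiracle pair III lost: 1; four-chambered heart: 1; enlarged canines: 1; leaf margin serrate: 1.
Total = 5.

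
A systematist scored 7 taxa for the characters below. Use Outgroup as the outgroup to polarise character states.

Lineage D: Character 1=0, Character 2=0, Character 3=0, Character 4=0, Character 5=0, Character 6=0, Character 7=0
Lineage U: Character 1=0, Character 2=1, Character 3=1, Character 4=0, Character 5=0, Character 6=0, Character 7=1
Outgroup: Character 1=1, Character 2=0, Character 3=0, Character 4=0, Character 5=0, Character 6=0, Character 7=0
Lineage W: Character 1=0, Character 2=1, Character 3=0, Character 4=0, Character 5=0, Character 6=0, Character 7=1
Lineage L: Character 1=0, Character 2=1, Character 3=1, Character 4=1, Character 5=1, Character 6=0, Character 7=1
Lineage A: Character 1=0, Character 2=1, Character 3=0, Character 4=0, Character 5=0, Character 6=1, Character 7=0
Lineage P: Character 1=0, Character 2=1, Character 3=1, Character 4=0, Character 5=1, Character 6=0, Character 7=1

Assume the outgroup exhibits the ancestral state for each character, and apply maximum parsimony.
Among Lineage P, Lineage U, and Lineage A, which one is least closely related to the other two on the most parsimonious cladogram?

Lineage A

Character polarity is set by the outgroup: the derived state is whichever differs from the outgroup's state, so for Character 1 the derived state is '0', and for the remaining characters it is '1'.
All ingroup taxa share the derived state '0' for Character 1; it defines the ingroup but does not resolve relationships within it.
Character 2 (derived state '1') is shared by Lineage A, Lineage L, Lineage P, Lineage U, and Lineage W — a synapomorphy uniting that clade.
Character 3 (derived state '1') is shared by Lineage L, Lineage P, and Lineage U — a synapomorphy uniting that clade.
Character 4 (derived state '1') is unique to Lineage L (autapomorphy; uninformative for grouping).
Character 5: derived state '1' in Lineage L and Lineage P only — synapomorphy for {Lineage L, Lineage P}.
Character 6 (derived state '1') is unique to Lineage A (autapomorphy; uninformative for grouping).
Character 7: derived state '1' in Lineage L, Lineage P, Lineage U, and Lineage W only — synapomorphy for {Lineage L, Lineage P, Lineage U, Lineage W}.
Most parsimonious ingroup topology: (Lineage D,(Lineage A,((Lineage U,(Lineage P,Lineage L)),Lineage W))).
Lineage U and Lineage P share a more recent common ancestor with each other than either does with Lineage A, so Lineage A is the least closely related of the three.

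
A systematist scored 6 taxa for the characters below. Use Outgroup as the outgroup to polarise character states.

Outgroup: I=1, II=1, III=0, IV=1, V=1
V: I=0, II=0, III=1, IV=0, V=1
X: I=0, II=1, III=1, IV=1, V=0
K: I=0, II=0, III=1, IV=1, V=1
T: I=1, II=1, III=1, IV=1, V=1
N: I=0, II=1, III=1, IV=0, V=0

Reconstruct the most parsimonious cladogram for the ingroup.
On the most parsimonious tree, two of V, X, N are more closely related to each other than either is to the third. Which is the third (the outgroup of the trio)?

V

Character polarity is set by the outgroup: the derived state is whichever differs from the outgroup's state, so for I, II, IV, V the derived state is '0', and for the remaining characters it is '1'.
I: derived state '0' in K, N, V, and X only — synapomorphy for {K, N, V, X}.
Only K and V show the derived state '0' for II, supporting them as a clade.
III (derived state '1') is shared by all ingroup taxa — unites the whole ingroup.
IV (state '0') occurs in N and V but conflicts with the nesting implied by the other characters — most parsimoniously interpreted as homoplasy.
V (derived state '0') is shared by N and X — a synapomorphy uniting that clade.
Most parsimonious ingroup topology: (((K,V),(N,X)),T).
X and N share a more recent common ancestor with each other than either does with V, so V is the least closely related of the three.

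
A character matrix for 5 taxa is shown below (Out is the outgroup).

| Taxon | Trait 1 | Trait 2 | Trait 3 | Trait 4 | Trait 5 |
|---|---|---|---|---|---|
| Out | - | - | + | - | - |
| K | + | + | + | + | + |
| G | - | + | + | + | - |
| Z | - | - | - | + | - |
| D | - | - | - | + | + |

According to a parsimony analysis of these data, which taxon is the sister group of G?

K

Character polarity is set by the outgroup: the derived state is whichever differs from the outgroup's state, so for Trait 3 the derived state is '-', and for the remaining characters it is '+'.
Trait 1: derived state '+' in K only — an autapomorphy, so it tells us nothing about relationships among taxa.
Trait 2: derived state '+' in G and K only — synapomorphy for {G, K}.
Only D and Z show the derived state '-' for Trait 3, supporting them as a clade.
Trait 4 (derived state '+') is shared by all ingroup taxa — unites the whole ingroup.
Trait 5 groups D and K, which is incompatible with the clades supported by the remaining characters; treating it as convergent (homoplasy) costs fewer steps than any alternative tree.
Most parsimonious ingroup topology: ((Z,D),(G,K)).
G and K form a cherry on this tree, so they are sister taxa.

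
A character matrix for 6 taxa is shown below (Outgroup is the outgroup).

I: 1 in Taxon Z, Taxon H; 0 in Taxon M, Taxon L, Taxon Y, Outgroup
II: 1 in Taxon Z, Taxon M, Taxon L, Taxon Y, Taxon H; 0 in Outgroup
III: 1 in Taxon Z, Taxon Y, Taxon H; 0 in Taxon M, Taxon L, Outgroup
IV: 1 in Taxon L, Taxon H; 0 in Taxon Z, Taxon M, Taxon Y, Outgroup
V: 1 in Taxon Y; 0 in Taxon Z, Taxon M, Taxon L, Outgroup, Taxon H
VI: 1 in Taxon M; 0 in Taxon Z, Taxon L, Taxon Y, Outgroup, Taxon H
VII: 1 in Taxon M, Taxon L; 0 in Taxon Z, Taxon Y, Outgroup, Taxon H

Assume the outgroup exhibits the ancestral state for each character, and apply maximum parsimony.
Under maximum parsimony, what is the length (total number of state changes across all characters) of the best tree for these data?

The outgroup has state '0' for every character, so '1' is the derived state throughout.
Only Taxon H and Taxon Z show the derived state '1' for I, supporting them as a clade.
II (derived state '1') is shared by all ingroup taxa — unites the whole ingroup.
Only Taxon H, Taxon Y, and Taxon Z show the derived state '1' for III, supporting them as a clade.
IV groups Taxon H and Taxon L, which is incompatible with the clades supported by the remaining characters; treating it as convergent (homoplasy) costs fewer steps than any alternative tree.
V: derived state '1' in Taxon Y only — an autapomorphy, so it tells us nothing about relationships among taxa.
VI (derived state '1') is unique to Taxon M (autapomorphy; uninformative for grouping).
VII (derived state '1') is shared by Taxon L and Taxon M — a synapomorphy uniting that clade.
Most parsimonious ingroup topology: ((Taxon M,Taxon L),((Taxon Z,Taxon H),Taxon Y)).
Changes per character on this tree: I: 1; II: 1; III: 1; IV: 2; V: 1; VI: 1; VII: 1.
Total = 8.

8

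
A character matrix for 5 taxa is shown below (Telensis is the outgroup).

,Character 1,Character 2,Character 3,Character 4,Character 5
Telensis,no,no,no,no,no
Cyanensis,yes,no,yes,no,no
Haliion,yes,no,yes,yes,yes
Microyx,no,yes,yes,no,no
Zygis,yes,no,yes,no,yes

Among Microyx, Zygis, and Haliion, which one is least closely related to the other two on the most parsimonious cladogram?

Microyx

The outgroup has state 'no' for every character, so 'yes' is the derived state throughout.
Character 1 (derived state 'yes') is shared by Cyanensis, Haliion, and Zygis — a synapomorphy uniting that clade.
Character 2: derived state 'yes' in Microyx only — an autapomorphy, so it tells us nothing about relationships among taxa.
Character 3 (derived state 'yes') is shared by all ingroup taxa — unites the whole ingroup.
Character 4: derived state 'yes' in Haliion only — an autapomorphy, so it tells us nothing about relationships among taxa.
Character 5 (derived state 'yes') is shared by Haliion and Zygis — a synapomorphy uniting that clade.
Most parsimonious ingroup topology: ((Cyanensis,(Haliion,Zygis)),Microyx).
Haliion and Zygis share a more recent common ancestor with each other than either does with Microyx, so Microyx is the least closely related of the three.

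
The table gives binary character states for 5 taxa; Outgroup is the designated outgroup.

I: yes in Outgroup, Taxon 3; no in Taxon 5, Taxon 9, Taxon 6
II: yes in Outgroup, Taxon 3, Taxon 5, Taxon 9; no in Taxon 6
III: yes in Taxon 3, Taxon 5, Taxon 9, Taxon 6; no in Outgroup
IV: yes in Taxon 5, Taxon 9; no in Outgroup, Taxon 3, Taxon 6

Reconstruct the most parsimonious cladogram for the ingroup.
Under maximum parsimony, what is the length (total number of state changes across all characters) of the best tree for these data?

4

Character polarity is set by the outgroup: the derived state is whichever differs from the outgroup's state, so for I, II the derived state is 'no', and for the remaining characters it is 'yes'.
I (derived state 'no') is shared by Taxon 5, Taxon 6, and Taxon 9 — a synapomorphy uniting that clade.
II (derived state 'no') is unique to Taxon 6 (autapomorphy; uninformative for grouping).
All ingroup taxa share the derived state 'yes' for III; it defines the ingroup but does not resolve relationships within it.
IV: derived state 'yes' in Taxon 5 and Taxon 9 only — synapomorphy for {Taxon 5, Taxon 9}.
Most parsimonious ingroup topology: (Taxon 3,((Taxon 5,Taxon 9),Taxon 6)).
Changes per character on this tree: I: 1; II: 1; III: 1; IV: 1.
Total = 4.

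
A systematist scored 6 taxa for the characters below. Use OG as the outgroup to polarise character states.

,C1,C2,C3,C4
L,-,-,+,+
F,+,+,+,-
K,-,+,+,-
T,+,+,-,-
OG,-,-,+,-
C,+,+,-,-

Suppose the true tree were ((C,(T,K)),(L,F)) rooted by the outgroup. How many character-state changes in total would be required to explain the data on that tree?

8

Map each character onto ((C,(T,K)),(L,F)) (rooted by OG) and count the minimum state changes it requires (Fitch parsimony):
C1: 3; C2: 2; C3: 2; C4: 1.
Total tree length = 8.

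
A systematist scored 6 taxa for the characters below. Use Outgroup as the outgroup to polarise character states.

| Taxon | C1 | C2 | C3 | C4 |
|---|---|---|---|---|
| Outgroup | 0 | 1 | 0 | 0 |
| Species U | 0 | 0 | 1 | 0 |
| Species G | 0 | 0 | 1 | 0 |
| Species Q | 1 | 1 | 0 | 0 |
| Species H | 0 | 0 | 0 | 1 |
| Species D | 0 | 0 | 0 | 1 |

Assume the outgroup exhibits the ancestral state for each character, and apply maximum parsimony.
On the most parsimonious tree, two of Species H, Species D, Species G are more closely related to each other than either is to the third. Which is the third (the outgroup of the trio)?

Character polarity is set by the outgroup: the derived state is whichever differs from the outgroup's state, so for C2 the derived state is '0', and for the remaining characters it is '1'.
C1 (derived state '1') is unique to Species Q (autapomorphy; uninformative for grouping).
Only Species D, Species G, Species H, and Species U show the derived state '0' for C2, supporting them as a clade.
C3 (derived state '1') is shared by Species G and Species U — a synapomorphy uniting that clade.
Only Species D and Species H show the derived state '1' for C4, supporting them as a clade.
Most parsimonious ingroup topology: (((Species U,Species G),(Species H,Species D)),Species Q).
Species H and Species D share a more recent common ancestor with each other than either does with Species G, so Species G is the least closely related of the three.

Species G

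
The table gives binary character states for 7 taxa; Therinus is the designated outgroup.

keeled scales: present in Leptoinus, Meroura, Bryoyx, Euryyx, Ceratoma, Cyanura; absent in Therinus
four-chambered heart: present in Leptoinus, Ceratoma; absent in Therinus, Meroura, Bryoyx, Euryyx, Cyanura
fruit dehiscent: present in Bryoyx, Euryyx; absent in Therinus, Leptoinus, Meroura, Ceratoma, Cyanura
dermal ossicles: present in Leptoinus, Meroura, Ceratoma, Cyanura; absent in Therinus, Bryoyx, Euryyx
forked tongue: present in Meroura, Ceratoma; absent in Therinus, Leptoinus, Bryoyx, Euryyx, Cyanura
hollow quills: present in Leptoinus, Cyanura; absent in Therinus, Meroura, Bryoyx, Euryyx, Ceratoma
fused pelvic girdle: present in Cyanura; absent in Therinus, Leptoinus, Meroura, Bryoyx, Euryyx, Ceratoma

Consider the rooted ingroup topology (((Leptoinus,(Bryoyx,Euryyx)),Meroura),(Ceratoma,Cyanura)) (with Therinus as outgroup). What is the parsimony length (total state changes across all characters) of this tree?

11

Map each character onto (((Leptoinus,(Bryoyx,Euryyx)),Meroura),(Ceratoma,Cyanura)) (rooted by Therinus) and count the minimum state changes it requires (Fitch parsimony):
keeled scales: 1; four-chambered heart: 2; fruit dehiscent: 1; dermal ossicles: 2; forked tongue: 2; hollow quills: 2; fused pelvic girdle: 1.
Total tree length = 11.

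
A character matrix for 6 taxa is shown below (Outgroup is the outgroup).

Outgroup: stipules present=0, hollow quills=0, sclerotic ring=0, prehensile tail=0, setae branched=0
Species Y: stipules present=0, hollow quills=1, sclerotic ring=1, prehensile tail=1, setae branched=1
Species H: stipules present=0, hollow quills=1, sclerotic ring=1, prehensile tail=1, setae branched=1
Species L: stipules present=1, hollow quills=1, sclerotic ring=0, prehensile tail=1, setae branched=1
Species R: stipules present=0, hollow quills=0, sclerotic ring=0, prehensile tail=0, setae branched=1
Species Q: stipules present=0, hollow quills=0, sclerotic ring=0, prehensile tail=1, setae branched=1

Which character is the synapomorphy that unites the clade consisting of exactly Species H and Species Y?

sclerotic ring

The outgroup has state '0' for every character, so '1' is the derived state throughout.
stipules present (derived state '1') is unique to Species L (autapomorphy; uninformative for grouping).
Only Species H, Species L, and Species Y show the derived state '1' for hollow quills, supporting them as a clade.
Only Species H and Species Y show the derived state '1' for sclerotic ring, supporting them as a clade.
prehensile tail: derived state '1' in Species H, Species L, Species Q, and Species Y only — synapomorphy for {Species H, Species L, Species Q, Species Y}.
All ingroup taxa share the derived state '1' for setae branched; it defines the ingroup but does not resolve relationships within it.
Most parsimonious ingroup topology: ((((Species Y,Species H),Species L),Species Q),Species R).
The clade {Species H, Species Y} is supported by sclerotic ring: its derived state '1' occurs in exactly those taxa and in no other taxon (including the outgroup).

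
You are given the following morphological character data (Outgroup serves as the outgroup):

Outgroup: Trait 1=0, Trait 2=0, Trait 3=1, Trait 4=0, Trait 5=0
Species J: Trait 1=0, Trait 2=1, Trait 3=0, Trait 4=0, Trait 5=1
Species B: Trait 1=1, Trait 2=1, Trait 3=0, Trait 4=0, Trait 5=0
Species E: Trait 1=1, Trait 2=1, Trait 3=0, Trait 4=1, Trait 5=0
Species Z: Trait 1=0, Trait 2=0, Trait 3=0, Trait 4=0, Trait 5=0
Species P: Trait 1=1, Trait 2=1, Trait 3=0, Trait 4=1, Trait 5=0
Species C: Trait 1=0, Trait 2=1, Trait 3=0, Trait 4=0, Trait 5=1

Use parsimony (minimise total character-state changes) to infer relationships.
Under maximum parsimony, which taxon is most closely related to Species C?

Species J

Character polarity is set by the outgroup: the derived state is whichever differs from the outgroup's state, so for Trait 3 the derived state is '0', and for the remaining characters it is '1'.
Only Species B, Species E, and Species P show the derived state '1' for Trait 1, supporting them as a clade.
Trait 2: derived state '1' in Species B, Species C, Species E, Species J, and Species P only — synapomorphy for {Species B, Species C, Species E, Species J, Species P}.
Trait 3 (derived state '0') is shared by all ingroup taxa — unites the whole ingroup.
Trait 4: derived state '1' in Species E and Species P only — synapomorphy for {Species E, Species P}.
Trait 5 (derived state '1') is shared by Species C and Species J — a synapomorphy uniting that clade.
Most parsimonious ingroup topology: (((Species J,Species C),(Species B,(Species E,Species P))),Species Z).
Species C and Species J form a cherry on this tree, so they are sister taxa.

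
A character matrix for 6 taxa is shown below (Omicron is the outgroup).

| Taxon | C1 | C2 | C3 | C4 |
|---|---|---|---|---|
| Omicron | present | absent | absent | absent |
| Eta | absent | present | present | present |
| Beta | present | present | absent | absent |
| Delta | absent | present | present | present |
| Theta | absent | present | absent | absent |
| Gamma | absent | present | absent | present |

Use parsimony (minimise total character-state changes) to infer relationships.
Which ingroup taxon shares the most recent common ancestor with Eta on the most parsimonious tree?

Delta

Character polarity is set by the outgroup: the derived state is whichever differs from the outgroup's state, so for C1 the derived state is 'absent', and for the remaining characters it is 'present'.
C1: derived state 'absent' in Delta, Eta, Gamma, and Theta only — synapomorphy for {Delta, Eta, Gamma, Theta}.
All ingroup taxa share the derived state 'present' for C2; it defines the ingroup but does not resolve relationships within it.
C3: derived state 'present' in Delta and Eta only — synapomorphy for {Delta, Eta}.
Only Delta, Eta, and Gamma show the derived state 'present' for C4, supporting them as a clade.
Most parsimonious ingroup topology: ((((Eta,Delta),Gamma),Theta),Beta).
Eta and Delta form a cherry on this tree, so they are sister taxa.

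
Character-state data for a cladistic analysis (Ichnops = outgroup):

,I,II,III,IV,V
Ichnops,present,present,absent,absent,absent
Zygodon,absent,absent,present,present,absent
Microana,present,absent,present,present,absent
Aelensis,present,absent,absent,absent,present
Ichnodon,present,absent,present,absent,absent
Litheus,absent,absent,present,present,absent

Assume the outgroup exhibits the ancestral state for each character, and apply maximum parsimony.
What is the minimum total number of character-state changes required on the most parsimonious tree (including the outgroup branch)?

5

Character polarity is set by the outgroup: the derived state is whichever differs from the outgroup's state, so for I, II the derived state is 'absent', and for the remaining characters it is 'present'.
I (derived state 'absent') is shared by Litheus and Zygodon — a synapomorphy uniting that clade.
II (derived state 'absent') is shared by all ingroup taxa — unites the whole ingroup.
Only Ichnodon, Litheus, Microana, and Zygodon show the derived state 'present' for III, supporting them as a clade.
IV: derived state 'present' in Litheus, Microana, and Zygodon only — synapomorphy for {Litheus, Microana, Zygodon}.
V (derived state 'present') is unique to Aelensis (autapomorphy; uninformative for grouping).
Most parsimonious ingroup topology: ((((Zygodon,Litheus),Microana),Ichnodon),Aelensis).
Changes per character on this tree: I: 1; II: 1; III: 1; IV: 1; V: 1.
Total = 5.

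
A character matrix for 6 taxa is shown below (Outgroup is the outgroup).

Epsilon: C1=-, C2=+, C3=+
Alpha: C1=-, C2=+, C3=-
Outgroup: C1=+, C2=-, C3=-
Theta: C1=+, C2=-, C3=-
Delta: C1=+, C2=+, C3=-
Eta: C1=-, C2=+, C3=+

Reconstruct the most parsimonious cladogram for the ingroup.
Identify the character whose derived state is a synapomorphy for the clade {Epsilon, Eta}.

C3

Character polarity is set by the outgroup: the derived state is whichever differs from the outgroup's state, so for C1 the derived state is '-', and for the remaining characters it is '+'.
Only Alpha, Epsilon, and Eta show the derived state '-' for C1, supporting them as a clade.
Only Alpha, Delta, Epsilon, and Eta show the derived state '+' for C2, supporting them as a clade.
C3 (derived state '+') is shared by Epsilon and Eta — a synapomorphy uniting that clade.
Most parsimonious ingroup topology: (Theta,(Delta,((Epsilon,Eta),Alpha))).
The clade {Epsilon, Eta} is supported by C3: its derived state '+' occurs in exactly those taxa and in no other taxon (including the outgroup).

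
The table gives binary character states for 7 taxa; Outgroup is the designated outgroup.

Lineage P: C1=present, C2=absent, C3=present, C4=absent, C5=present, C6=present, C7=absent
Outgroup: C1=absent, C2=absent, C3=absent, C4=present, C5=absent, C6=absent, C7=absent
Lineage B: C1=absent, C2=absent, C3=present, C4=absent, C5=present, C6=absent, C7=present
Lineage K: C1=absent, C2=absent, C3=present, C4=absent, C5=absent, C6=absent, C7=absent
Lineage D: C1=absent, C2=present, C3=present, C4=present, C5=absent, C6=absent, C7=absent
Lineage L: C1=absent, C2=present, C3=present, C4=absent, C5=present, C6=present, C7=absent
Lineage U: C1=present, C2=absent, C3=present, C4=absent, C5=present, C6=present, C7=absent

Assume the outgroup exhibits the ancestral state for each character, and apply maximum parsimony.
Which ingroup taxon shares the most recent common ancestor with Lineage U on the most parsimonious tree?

Character polarity is set by the outgroup: the derived state is whichever differs from the outgroup's state, so for C4 the derived state is 'absent', and for the remaining characters it is 'present'.
C1: derived state 'present' in Lineage P and Lineage U only — synapomorphy for {Lineage P, Lineage U}.
C2 (state 'present') occurs in Lineage D and Lineage L but conflicts with the nesting implied by the other characters — most parsimoniously interpreted as homoplasy.
C3 (derived state 'present') is shared by all ingroup taxa — unites the whole ingroup.
C4: derived state 'absent' in Lineage B, Lineage K, Lineage L, Lineage P, and Lineage U only — synapomorphy for {Lineage B, Lineage K, Lineage L, Lineage P, Lineage U}.
Only Lineage B, Lineage L, Lineage P, and Lineage U show the derived state 'present' for C5, supporting them as a clade.
C6: derived state 'present' in Lineage L, Lineage P, and Lineage U only — synapomorphy for {Lineage L, Lineage P, Lineage U}.
C7: derived state 'present' in Lineage B only — an autapomorphy, so it tells us nothing about relationships among taxa.
Most parsimonious ingroup topology: (Lineage D,((((Lineage U,Lineage P),Lineage L),Lineage B),Lineage K)).
Lineage U and Lineage P form a cherry on this tree, so they are sister taxa.

Lineage P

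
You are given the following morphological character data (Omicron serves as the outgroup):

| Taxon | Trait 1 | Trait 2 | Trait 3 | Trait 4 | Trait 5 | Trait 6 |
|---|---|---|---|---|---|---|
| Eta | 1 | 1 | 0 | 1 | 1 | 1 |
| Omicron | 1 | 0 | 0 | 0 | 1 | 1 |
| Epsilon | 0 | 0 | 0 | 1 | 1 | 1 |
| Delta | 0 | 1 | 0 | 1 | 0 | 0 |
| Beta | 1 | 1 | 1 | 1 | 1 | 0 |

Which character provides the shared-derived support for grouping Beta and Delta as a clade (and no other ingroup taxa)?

Character polarity is set by the outgroup: the derived state is whichever differs from the outgroup's state, so for Trait 1, Trait 5, Trait 6 the derived state is '0', and for the remaining characters it is '1'.
Trait 1 (state '0') occurs in Delta and Epsilon but conflicts with the nesting implied by the other characters — most parsimoniously interpreted as homoplasy.
Trait 2 (derived state '1') is shared by Beta, Delta, and Eta — a synapomorphy uniting that clade.
Trait 3 (derived state '1') is unique to Beta (autapomorphy; uninformative for grouping).
All ingroup taxa share the derived state '1' for Trait 4; it defines the ingroup but does not resolve relationships within it.
Trait 5: derived state '0' in Delta only — an autapomorphy, so it tells us nothing about relationships among taxa.
Trait 6 (derived state '0') is shared by Beta and Delta — a synapomorphy uniting that clade.
Most parsimonious ingroup topology: (((Beta,Delta),Eta),Epsilon).
The clade {Beta, Delta} is supported by Trait 6: its derived state '0' occurs in exactly those taxa and in no other taxon (including the outgroup).

Trait 6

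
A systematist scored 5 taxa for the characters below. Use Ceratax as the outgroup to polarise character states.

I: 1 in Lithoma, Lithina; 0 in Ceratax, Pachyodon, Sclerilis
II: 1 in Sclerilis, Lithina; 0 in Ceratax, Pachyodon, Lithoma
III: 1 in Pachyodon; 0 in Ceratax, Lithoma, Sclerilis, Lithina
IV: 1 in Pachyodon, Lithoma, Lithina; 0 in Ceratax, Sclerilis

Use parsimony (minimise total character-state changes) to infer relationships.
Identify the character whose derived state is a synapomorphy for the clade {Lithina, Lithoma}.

I

The outgroup has state '0' for every character, so '1' is the derived state throughout.
Only Lithina and Lithoma show the derived state '1' for I, supporting them as a clade.
II groups Lithina and Sclerilis, which is incompatible with the clades supported by the remaining characters; treating it as convergent (homoplasy) costs fewer steps than any alternative tree.
III: derived state '1' in Pachyodon only — an autapomorphy, so it tells us nothing about relationships among taxa.
IV (derived state '1') is shared by Lithina, Lithoma, and Pachyodon — a synapomorphy uniting that clade.
Most parsimonious ingroup topology: ((Pachyodon,(Lithoma,Lithina)),Sclerilis).
The clade {Lithina, Lithoma} is supported by I: its derived state '1' occurs in exactly those taxa and in no other taxon (including the outgroup).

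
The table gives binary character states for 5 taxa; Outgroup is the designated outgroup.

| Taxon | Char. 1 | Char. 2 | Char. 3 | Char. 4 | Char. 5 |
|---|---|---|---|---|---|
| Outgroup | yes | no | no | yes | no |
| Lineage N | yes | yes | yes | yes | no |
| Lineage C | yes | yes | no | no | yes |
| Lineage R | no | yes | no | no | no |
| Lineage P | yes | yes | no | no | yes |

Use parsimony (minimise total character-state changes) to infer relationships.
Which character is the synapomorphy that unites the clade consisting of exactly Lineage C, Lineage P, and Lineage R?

Char. 4

Character polarity is set by the outgroup: the derived state is whichever differs from the outgroup's state, so for Char. 1, Char. 4 the derived state is 'no', and for the remaining characters it is 'yes'.
Char. 1 (derived state 'no') is unique to Lineage R (autapomorphy; uninformative for grouping).
Char. 2 (derived state 'yes') is shared by all ingroup taxa — unites the whole ingroup.
Char. 3: derived state 'yes' in Lineage N only — an autapomorphy, so it tells us nothing about relationships among taxa.
Char. 4: derived state 'no' in Lineage C, Lineage P, and Lineage R only — synapomorphy for {Lineage C, Lineage P, Lineage R}.
Char. 5 (derived state 'yes') is shared by Lineage C and Lineage P — a synapomorphy uniting that clade.
Most parsimonious ingroup topology: (Lineage N,((Lineage C,Lineage P),Lineage R)).
The clade {Lineage C, Lineage P, Lineage R} is supported by Char. 4: its derived state 'no' occurs in exactly those taxa and in no other taxon (including the outgroup).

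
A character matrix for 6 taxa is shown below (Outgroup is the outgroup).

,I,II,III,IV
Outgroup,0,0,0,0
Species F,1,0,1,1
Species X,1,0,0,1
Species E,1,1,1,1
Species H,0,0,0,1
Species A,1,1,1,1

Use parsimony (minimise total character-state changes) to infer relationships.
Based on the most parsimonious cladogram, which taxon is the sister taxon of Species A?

The outgroup has state '0' for every character, so '1' is the derived state throughout.
I: derived state '1' in Species A, Species E, Species F, and Species X only — synapomorphy for {Species A, Species E, Species F, Species X}.
Only Species A and Species E show the derived state '1' for II, supporting them as a clade.
III: derived state '1' in Species A, Species E, and Species F only — synapomorphy for {Species A, Species E, Species F}.
IV (derived state '1') is shared by all ingroup taxa — unites the whole ingroup.
Most parsimonious ingroup topology: (((Species F,(Species E,Species A)),Species X),Species H).
Species A and Species E form a cherry on this tree, so they are sister taxa.

Species E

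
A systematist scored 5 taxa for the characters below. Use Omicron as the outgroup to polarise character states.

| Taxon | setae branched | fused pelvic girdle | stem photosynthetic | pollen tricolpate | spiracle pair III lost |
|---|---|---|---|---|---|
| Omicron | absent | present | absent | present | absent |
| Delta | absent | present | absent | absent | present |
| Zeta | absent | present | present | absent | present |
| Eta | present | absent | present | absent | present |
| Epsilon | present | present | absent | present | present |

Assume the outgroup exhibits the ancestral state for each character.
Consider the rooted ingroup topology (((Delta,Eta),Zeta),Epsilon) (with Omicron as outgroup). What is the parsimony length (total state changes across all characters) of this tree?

Map each character onto (((Delta,Eta),Zeta),Epsilon) (rooted by Omicron) and count the minimum state changes it requires (Fitch parsimony):
setae branched: 2; fused pelvic girdle: 1; stem photosynthetic: 2; pollen tricolpate: 1; spiracle pair III lost: 1.
Total tree length = 7.

7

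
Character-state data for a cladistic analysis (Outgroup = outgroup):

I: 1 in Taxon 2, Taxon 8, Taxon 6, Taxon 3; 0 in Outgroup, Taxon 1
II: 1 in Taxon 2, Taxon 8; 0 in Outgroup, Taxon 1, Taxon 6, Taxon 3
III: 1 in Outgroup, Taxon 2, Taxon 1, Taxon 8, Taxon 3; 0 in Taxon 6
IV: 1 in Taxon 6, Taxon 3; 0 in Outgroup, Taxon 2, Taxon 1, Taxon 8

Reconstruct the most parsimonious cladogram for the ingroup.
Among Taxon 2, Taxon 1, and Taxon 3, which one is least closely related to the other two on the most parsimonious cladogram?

Character polarity is set by the outgroup: the derived state is whichever differs from the outgroup's state, so for III the derived state is '0', and for the remaining characters it is '1'.
I: derived state '1' in Taxon 2, Taxon 3, Taxon 6, and Taxon 8 only — synapomorphy for {Taxon 2, Taxon 3, Taxon 6, Taxon 8}.
II (derived state '1') is shared by Taxon 2 and Taxon 8 — a synapomorphy uniting that clade.
III: derived state '0' in Taxon 6 only — an autapomorphy, so it tells us nothing about relationships among taxa.
IV: derived state '1' in Taxon 3 and Taxon 6 only — synapomorphy for {Taxon 3, Taxon 6}.
Most parsimonious ingroup topology: (((Taxon 2,Taxon 8),(Taxon 6,Taxon 3)),Taxon 1).
Taxon 2 and Taxon 3 share a more recent common ancestor with each other than either does with Taxon 1, so Taxon 1 is the least closely related of the three.

Taxon 1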